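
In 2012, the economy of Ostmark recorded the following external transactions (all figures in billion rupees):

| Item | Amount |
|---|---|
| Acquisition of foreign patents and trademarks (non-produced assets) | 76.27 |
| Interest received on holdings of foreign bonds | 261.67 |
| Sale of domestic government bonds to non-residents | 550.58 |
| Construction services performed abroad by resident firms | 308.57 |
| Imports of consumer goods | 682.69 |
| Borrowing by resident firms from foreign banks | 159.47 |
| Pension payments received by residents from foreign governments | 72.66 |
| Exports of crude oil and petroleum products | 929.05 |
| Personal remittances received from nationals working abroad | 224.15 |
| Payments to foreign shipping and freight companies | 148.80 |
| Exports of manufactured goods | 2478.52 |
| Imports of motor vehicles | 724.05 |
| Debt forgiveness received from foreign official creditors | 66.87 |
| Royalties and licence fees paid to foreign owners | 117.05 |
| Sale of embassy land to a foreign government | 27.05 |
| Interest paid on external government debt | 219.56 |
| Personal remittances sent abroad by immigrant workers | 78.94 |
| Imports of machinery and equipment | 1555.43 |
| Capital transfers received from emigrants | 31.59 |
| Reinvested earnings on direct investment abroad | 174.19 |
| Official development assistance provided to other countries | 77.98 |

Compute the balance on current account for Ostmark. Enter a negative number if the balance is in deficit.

844.31

Goods: -724.05 + 2478.52 - 682.69 + 929.05 - 1555.43 = 445.40
Services: -148.80 - 117.05 + 308.57 = 42.72
Primary income: 174.19 + 261.67 - 219.56 = 216.30
Secondary income: -77.98 - 78.94 + 224.15 + 72.66 = 139.89
Current account = 445.40 + 42.72 + 216.30 + 139.89 = 844.31
(Excluded from the current account — capital account: acquisition of foreign patents and trademarks (non-produced assets) 76.27, debt forgiveness received from foreign official creditors 66.87, sale of embassy land to a foreign government 27.05, capital transfers received from emigrants 31.59; financial account: sale of domestic government bonds to non-residents 550.58, borrowing by resident firms from foreign banks 159.47.)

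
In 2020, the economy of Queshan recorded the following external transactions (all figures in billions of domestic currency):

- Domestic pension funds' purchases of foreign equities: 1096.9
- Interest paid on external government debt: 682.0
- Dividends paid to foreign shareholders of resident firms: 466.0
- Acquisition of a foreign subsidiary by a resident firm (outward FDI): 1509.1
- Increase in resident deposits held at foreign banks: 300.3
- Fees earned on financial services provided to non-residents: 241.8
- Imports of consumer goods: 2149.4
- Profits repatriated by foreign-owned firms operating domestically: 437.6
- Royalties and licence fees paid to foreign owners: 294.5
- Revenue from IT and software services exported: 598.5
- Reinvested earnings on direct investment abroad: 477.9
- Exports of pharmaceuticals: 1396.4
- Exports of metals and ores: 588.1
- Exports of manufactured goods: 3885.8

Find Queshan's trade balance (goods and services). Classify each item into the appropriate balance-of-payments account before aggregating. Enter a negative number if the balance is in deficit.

Goods: -2149.4 + 588.1 + 3885.8 + 1396.4 = 3720.9
Services: 598.5 + 241.8 - 294.5 = 545.8
Trade balance = 3720.9 + 545.8 = 4266.7
(Excluded from the trade balance — financial account: domestic pension funds' purchases of foreign equities 1096.9, acquisition of a foreign subsidiary by a resident firm (outward FDI) 1509.1, increase in resident deposits held at foreign banks 300.3; primary income: interest paid on external government debt 682.0, dividends paid to foreign shareholders of resident firms 466.0, profits repatriated by foreign-owned firms operating domestically 437.6, reinvested earnings on direct investment abroad 477.9.)

4266.7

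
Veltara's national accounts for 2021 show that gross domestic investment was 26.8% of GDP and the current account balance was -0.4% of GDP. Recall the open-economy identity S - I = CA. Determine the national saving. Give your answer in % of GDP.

S - I = CA (net lending to the rest of the world).
S = I + CA = 26.8 + (-0.4) = 26.4

26.4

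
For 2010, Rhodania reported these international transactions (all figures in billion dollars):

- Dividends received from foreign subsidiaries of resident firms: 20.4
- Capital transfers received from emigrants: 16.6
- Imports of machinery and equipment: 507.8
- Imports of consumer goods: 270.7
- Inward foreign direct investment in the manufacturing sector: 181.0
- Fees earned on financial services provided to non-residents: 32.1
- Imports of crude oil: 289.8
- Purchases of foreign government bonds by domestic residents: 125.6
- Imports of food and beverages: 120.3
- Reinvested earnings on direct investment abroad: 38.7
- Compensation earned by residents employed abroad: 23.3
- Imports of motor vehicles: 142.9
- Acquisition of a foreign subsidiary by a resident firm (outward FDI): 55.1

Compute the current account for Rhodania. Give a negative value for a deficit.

-1217.0

Goods: -289.8 - 507.8 - 270.7 - 120.3 - 142.9 = -1331.5
Services: 32.1
Primary income: 20.4 + 38.7 + 23.3 = 82.4
Current account = (-1331.5) + 32.1 + 82.4 = -1217.0
(Excluded from the current account — capital account: capital transfers received from emigrants 16.6; financial account: inward foreign direct investment in the manufacturing sector 181.0, purchases of foreign government bonds by domestic residents 125.6, acquisition of a foreign subsidiary by a resident firm (outward FDI) 55.1.)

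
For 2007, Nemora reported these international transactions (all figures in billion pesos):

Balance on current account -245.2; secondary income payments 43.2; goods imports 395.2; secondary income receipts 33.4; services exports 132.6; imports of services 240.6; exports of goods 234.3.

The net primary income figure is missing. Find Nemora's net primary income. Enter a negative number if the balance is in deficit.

Current account = goods balance + services balance + net primary income + net secondary income
Sum of the known components = -278.7
Net primary income = CA - (known components) = -245.2 - (-278.7) = 33.5

33.5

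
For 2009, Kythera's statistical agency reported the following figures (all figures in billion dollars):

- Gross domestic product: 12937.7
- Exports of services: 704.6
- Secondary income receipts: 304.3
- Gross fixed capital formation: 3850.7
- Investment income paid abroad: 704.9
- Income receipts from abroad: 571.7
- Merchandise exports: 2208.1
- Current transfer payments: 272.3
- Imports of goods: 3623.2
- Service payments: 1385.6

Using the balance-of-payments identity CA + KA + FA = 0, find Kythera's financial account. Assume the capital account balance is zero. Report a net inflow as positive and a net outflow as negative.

2197.3

Goods balance = 2208.1 - 3623.2 = -1415.1
Services balance = 704.6 - 1385.6 = -681.0
Trade balance (goods + services) = -1415.1 + (-681.0) = -2096.1
Net primary income = 571.7 - 704.9 = -133.2
Net secondary income = 304.3 - 272.3 = 32.0
Current account = -2096.1 + (-133.2) + 32.0 = -2197.3
Financial account = -(-2197.3) = 2197.3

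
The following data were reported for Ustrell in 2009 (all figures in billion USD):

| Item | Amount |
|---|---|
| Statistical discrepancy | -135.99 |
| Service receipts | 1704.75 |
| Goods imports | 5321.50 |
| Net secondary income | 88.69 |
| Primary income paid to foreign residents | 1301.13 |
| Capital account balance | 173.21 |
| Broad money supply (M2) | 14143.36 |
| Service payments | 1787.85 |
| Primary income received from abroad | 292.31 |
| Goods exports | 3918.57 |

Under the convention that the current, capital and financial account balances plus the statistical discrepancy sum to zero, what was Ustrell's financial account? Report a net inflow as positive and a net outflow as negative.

Goods balance = 3918.57 - 5321.50 = -1402.93
Services balance = 1704.75 - 1787.85 = -83.10
Trade balance (goods + services) = -1402.93 + (-83.10) = -1486.03
Net primary income = 292.31 - 1301.13 = -1008.82
Net secondary income = 88.69
Current account = -1486.03 + (-1008.82) + 88.69 = -2406.16
Financial account = -(-2406.16 + 173.21 + (-135.99)) = 2368.94

2368.94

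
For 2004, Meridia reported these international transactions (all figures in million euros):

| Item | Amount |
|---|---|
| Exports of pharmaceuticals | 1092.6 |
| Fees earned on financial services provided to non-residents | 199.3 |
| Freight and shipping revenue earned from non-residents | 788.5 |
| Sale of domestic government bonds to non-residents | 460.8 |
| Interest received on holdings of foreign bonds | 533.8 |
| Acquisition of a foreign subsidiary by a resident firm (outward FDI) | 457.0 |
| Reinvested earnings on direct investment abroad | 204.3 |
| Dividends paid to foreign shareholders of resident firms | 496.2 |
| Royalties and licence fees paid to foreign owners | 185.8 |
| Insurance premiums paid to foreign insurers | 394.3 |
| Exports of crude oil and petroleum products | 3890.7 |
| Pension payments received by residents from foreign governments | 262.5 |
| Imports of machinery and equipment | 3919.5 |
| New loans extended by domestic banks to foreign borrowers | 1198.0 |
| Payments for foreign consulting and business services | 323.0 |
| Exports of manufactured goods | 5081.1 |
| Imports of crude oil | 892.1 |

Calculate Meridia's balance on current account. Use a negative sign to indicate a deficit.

5841.9

Goods: 3890.7 + 1092.6 - 3919.5 - 892.1 + 5081.1 = 5252.8
Services: 788.5 - 323.0 - 185.8 - 394.3 + 199.3 = 84.7
Primary income: -496.2 + 533.8 + 204.3 = 241.9
Secondary income: 262.5
Current account = 5252.8 + 84.7 + 241.9 + 262.5 = 5841.9
(Excluded from the current account — financial account: sale of domestic government bonds to non-residents 460.8, acquisition of a foreign subsidiary by a resident firm (outward FDI) 457.0, new loans extended by domestic banks to foreign borrowers 1198.0.)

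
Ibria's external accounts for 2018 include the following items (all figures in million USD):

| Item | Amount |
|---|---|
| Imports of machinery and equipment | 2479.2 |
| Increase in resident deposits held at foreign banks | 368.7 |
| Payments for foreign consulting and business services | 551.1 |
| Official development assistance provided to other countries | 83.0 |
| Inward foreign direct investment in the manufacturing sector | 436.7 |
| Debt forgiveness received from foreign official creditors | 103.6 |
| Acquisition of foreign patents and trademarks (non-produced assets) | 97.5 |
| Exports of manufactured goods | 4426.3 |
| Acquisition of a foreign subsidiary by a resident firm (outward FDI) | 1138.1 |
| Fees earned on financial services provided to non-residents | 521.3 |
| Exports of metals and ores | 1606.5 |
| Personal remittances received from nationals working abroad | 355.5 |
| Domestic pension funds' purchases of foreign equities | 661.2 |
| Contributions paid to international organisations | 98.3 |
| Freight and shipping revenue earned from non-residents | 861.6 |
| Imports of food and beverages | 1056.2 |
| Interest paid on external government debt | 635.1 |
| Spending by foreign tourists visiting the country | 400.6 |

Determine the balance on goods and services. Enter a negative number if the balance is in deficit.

3729.8

Goods: 1606.5 + 4426.3 - 1056.2 - 2479.2 = 2497.4
Services: 400.6 - 551.1 + 521.3 + 861.6 = 1232.4
Trade balance = 2497.4 + 1232.4 = 3729.8
(Excluded from the trade balance — financial account: increase in resident deposits held at foreign banks 368.7, inward foreign direct investment in the manufacturing sector 436.7, acquisition of a foreign subsidiary by a resident firm (outward FDI) 1138.1, domestic pension funds' purchases of foreign equities 661.2; secondary income: official development assistance provided to other countries 83.0, personal remittances received from nationals working abroad 355.5, contributions paid to international organisations 98.3; capital account: debt forgiveness received from foreign official creditors 103.6, acquisition of foreign patents and trademarks (non-produced assets) 97.5; primary income: interest paid on external government debt 635.1.)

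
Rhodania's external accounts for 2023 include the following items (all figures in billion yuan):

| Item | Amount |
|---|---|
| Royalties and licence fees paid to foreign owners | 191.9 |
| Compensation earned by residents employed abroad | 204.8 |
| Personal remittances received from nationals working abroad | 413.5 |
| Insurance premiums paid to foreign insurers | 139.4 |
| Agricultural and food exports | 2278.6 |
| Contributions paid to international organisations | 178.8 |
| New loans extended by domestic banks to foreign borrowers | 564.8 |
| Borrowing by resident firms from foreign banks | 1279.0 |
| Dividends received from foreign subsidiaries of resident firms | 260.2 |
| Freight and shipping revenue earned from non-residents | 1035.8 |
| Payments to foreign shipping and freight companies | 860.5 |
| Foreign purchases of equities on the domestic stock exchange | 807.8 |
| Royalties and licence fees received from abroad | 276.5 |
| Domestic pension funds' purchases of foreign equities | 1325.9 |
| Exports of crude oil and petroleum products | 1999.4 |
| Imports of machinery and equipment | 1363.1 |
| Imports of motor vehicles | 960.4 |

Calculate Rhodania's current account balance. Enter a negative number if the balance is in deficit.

Goods: -1363.1 + 1999.4 + 2278.6 - 960.4 = 1954.5
Services: -139.4 - 191.9 + 276.5 - 860.5 + 1035.8 = 120.5
Primary income: 260.2 + 204.8 = 465.0
Secondary income: 413.5 - 178.8 = 234.7
Current account = 1954.5 + 120.5 + 465.0 + 234.7 = 2774.7
(Excluded from the current account — financial account: new loans extended by domestic banks to foreign borrowers 564.8, borrowing by resident firms from foreign banks 1279.0, foreign purchases of equities on the domestic stock exchange 807.8, domestic pension funds' purchases of foreign equities 1325.9.)

2774.7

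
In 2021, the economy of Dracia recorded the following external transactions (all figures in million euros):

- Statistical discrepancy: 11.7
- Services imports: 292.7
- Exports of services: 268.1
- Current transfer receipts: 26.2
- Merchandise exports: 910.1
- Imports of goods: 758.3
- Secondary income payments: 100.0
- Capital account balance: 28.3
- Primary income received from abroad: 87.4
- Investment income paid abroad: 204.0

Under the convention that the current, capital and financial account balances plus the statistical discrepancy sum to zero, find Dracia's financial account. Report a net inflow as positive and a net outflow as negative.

Goods balance = 910.1 - 758.3 = 151.8
Services balance = 268.1 - 292.7 = -24.6
Trade balance (goods + services) = 151.8 + (-24.6) = 127.2
Net primary income = 87.4 - 204.0 = -116.6
Net secondary income = 26.2 - 100.0 = -73.8
Current account = 127.2 + (-116.6) + (-73.8) = -63.2
Financial account = -(-63.2 + 28.3 + 11.7) = 23.2

23.2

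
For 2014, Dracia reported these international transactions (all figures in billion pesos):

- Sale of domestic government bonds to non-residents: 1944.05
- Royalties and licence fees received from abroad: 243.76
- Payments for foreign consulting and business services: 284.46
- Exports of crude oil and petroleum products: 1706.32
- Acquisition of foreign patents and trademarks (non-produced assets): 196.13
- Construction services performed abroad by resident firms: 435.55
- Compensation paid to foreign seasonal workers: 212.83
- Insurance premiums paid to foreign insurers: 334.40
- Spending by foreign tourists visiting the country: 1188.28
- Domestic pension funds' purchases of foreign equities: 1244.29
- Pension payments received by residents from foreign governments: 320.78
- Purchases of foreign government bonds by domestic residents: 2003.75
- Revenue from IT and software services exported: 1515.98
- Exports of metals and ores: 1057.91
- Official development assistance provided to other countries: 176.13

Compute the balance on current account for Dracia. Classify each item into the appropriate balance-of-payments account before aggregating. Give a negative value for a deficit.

Goods: 1057.91 + 1706.32 = 2764.23
Services: -284.46 + 243.76 + 435.55 - 334.40 + 1188.28 + 1515.98 = 2764.71
Primary income: -212.83
Secondary income: -176.13 + 320.78 = 144.65
Current account = 2764.23 + 2764.71 + (-212.83) + 144.65 = 5460.76
(Excluded from the current account — financial account: sale of domestic government bonds to non-residents 1944.05, domestic pension funds' purchases of foreign equities 1244.29, purchases of foreign government bonds by domestic residents 2003.75; capital account: acquisition of foreign patents and trademarks (non-produced assets) 196.13.)

5460.76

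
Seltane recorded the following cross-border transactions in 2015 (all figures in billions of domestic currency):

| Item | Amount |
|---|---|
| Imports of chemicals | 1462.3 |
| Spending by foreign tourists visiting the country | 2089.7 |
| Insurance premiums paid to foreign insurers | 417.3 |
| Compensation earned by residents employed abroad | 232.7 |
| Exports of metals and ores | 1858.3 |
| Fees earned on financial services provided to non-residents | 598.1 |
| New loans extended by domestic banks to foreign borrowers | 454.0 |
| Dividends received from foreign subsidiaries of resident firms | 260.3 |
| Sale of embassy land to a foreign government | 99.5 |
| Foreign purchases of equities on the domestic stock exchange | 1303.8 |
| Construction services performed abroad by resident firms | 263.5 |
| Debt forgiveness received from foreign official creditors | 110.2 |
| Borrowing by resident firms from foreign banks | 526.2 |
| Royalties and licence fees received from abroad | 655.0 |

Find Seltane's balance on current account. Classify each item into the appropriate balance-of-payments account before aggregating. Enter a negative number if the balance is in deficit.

4078.0

Goods: 1858.3 - 1462.3 = 396.0
Services: -417.3 + 263.5 + 655.0 + 598.1 + 2089.7 = 3189.0
Primary income: 260.3 + 232.7 = 493.0
Current account = 396.0 + 3189.0 + 493.0 = 4078.0
(Excluded from the current account — financial account: new loans extended by domestic banks to foreign borrowers 454.0, foreign purchases of equities on the domestic stock exchange 1303.8, borrowing by resident firms from foreign banks 526.2; capital account: sale of embassy land to a foreign government 99.5, debt forgiveness received from foreign official creditors 110.2.)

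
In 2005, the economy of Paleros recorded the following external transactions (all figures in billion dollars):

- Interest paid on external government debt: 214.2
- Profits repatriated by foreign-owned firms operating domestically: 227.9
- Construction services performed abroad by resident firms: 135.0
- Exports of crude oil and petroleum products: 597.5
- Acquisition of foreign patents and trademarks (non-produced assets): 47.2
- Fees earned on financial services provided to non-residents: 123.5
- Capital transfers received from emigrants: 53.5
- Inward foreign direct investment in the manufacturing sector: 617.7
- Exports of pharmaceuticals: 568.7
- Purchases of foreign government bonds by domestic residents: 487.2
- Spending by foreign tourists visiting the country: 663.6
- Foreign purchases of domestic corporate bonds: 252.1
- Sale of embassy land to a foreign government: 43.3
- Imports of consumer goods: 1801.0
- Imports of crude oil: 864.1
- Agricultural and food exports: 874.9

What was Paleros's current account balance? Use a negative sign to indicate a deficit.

Goods: 874.9 + 568.7 - 864.1 + 597.5 - 1801.0 = -624.0
Services: 123.5 + 135.0 + 663.6 = 922.1
Primary income: -227.9 - 214.2 = -442.1
Current account = (-624.0) + 922.1 + (-442.1) = -144.0
(Excluded from the current account — capital account: acquisition of foreign patents and trademarks (non-produced assets) 47.2, capital transfers received from emigrants 53.5, sale of embassy land to a foreign government 43.3; financial account: inward foreign direct investment in the manufacturing sector 617.7, purchases of foreign government bonds by domestic residents 487.2, foreign purchases of domestic corporate bonds 252.1.)

-144.0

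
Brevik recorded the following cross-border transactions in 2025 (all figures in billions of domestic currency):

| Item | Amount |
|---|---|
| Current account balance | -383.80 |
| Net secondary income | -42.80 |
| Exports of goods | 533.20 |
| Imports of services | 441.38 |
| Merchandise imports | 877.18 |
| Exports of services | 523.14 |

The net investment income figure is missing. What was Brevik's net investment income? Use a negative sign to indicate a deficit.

Current account = goods balance + services balance + net primary income + net secondary income
Sum of the known components = -305.02
Net investment income = CA - (known components) = -383.80 - (-305.02) = -78.78

-78.78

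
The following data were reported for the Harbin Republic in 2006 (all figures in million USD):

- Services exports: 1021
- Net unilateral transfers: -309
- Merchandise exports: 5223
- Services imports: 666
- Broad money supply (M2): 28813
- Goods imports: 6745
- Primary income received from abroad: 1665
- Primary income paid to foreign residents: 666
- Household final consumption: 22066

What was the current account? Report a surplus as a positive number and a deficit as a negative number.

-477

Goods balance = 5223 - 6745 = -1522
Services balance = 1021 - 666 = 355
Trade balance (goods + services) = -1522 + 355 = -1167
Net primary income = 1665 - 666 = 999
Net secondary income = -309
Current account = -1167 + 999 + (-309) = -477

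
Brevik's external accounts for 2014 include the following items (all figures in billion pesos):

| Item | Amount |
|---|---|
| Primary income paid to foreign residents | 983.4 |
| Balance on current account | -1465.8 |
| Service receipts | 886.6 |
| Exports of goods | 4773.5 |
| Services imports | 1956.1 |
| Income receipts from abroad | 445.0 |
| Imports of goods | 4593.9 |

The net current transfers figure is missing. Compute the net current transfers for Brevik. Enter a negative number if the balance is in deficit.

-37.5

Current account = goods balance + services balance + net primary income + net secondary income
Sum of the known components = -1428.3
Net current transfers = CA - (known components) = -1465.8 - (-1428.3) = -37.5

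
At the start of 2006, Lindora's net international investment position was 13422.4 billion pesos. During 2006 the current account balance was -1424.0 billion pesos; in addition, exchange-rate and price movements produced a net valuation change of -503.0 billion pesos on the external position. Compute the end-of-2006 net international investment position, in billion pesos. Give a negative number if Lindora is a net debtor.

Change in NIIP = current account + net valuation change = -1424.0 + (-503.0) = -1927.0
End-of-year NIIP = 13422.4 + (-1927.0) = 11495.4

11495.4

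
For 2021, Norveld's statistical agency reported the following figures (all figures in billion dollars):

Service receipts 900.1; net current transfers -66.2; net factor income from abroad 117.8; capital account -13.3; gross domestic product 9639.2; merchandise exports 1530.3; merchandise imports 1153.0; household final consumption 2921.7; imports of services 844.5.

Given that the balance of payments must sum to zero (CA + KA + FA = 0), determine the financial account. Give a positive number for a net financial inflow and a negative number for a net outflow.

-471.2

Goods balance = 1530.3 - 1153.0 = 377.3
Services balance = 900.1 - 844.5 = 55.6
Trade balance (goods + services) = 377.3 + 55.6 = 432.9
Net primary income = 117.8
Net secondary income = -66.2
Current account = 432.9 + 117.8 + (-66.2) = 484.5
Financial account = -(484.5 + (-13.3)) = -471.2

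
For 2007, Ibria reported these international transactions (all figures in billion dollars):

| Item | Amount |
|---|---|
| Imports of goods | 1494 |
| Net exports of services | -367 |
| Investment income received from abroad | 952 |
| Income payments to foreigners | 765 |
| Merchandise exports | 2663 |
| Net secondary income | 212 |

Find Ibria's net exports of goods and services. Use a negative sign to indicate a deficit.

Goods balance = 2663 - 1494 = 1169
Services balance = -367
Trade balance (goods + services) = 1169 + (-367) = 802

802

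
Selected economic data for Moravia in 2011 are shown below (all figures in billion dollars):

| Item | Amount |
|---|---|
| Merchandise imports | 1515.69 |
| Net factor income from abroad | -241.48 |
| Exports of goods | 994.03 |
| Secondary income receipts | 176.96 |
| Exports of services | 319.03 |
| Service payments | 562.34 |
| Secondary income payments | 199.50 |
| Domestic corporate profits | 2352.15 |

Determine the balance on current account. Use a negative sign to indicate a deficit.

-1028.99

Goods balance = 994.03 - 1515.69 = -521.66
Services balance = 319.03 - 562.34 = -243.31
Trade balance (goods + services) = -521.66 + (-243.31) = -764.97
Net primary income = -241.48
Net secondary income = 176.96 - 199.50 = -22.54
Current account = -764.97 + (-241.48) + (-22.54) = -1028.99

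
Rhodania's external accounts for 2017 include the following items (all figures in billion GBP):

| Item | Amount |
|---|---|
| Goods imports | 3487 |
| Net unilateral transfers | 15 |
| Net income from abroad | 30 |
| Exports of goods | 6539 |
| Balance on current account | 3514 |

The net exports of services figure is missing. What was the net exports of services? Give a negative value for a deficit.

Current account = goods balance + services balance + net primary income + net secondary income
Sum of the known components = 3097
Net exports of services = CA - (known components) = 3514 - 3097 = 417

417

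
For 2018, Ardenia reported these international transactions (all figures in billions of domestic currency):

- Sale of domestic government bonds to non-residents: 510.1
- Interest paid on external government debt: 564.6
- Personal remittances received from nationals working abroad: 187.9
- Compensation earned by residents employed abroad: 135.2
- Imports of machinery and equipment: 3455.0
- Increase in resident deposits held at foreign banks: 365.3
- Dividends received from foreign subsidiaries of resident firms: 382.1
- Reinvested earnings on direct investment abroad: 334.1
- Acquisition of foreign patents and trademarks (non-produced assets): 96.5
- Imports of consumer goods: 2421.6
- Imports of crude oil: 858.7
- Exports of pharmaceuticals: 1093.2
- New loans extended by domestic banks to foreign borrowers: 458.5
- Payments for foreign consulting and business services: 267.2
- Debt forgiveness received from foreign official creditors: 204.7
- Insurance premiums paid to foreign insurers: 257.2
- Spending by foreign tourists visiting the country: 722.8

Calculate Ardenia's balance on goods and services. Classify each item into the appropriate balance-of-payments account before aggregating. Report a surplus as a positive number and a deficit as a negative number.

Goods: -2421.6 + 1093.2 - 858.7 - 3455.0 = -5642.1
Services: 722.8 - 267.2 - 257.2 = 198.4
Trade balance = -5642.1 + 198.4 = -5443.7
(Excluded from the trade balance — financial account: sale of domestic government bonds to non-residents 510.1, increase in resident deposits held at foreign banks 365.3, new loans extended by domestic banks to foreign borrowers 458.5; primary income: interest paid on external government debt 564.6, compensation earned by residents employed abroad 135.2, dividends received from foreign subsidiaries of resident firms 382.1, reinvested earnings on direct investment abroad 334.1; secondary income: personal remittances received from nationals working abroad 187.9; capital account: acquisition of foreign patents and trademarks (non-produced assets) 96.5, debt forgiveness received from foreign official creditors 204.7.)

-5443.7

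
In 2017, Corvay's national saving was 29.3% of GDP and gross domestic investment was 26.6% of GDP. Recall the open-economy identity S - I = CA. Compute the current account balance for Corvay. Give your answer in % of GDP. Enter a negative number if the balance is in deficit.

2.7

CA = S - I = 29.3 - 26.6 = 2.7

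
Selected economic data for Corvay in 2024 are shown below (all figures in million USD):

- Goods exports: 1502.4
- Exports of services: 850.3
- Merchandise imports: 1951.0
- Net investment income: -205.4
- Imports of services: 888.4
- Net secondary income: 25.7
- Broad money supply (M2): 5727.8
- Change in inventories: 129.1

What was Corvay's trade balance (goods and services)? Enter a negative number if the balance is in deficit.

-486.7

Goods balance = 1502.4 - 1951.0 = -448.6
Services balance = 850.3 - 888.4 = -38.1
Trade balance (goods + services) = -448.6 + (-38.1) = -486.7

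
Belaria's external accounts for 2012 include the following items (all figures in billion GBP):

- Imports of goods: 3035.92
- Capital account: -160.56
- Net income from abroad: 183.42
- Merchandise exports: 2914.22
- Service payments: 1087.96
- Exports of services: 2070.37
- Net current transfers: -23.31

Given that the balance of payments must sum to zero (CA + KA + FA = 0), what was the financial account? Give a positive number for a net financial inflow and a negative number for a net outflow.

-860.26

Goods balance = 2914.22 - 3035.92 = -121.70
Services balance = 2070.37 - 1087.96 = 982.41
Trade balance (goods + services) = -121.70 + 982.41 = 860.71
Net primary income = 183.42
Net secondary income = -23.31
Current account = 860.71 + 183.42 + (-23.31) = 1020.82
Financial account = -(1020.82 + (-160.56)) = -860.26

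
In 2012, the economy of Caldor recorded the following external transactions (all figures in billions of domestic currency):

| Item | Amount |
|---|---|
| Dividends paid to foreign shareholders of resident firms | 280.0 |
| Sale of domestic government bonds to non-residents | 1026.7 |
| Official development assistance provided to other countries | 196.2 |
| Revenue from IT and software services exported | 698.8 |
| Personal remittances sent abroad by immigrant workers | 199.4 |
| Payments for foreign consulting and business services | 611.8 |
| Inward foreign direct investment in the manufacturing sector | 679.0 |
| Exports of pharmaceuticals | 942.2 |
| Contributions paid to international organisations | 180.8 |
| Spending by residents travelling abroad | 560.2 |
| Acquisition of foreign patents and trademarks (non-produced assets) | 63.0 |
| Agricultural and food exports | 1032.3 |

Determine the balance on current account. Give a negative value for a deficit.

Goods: 1032.3 + 942.2 = 1974.5
Services: 698.8 - 611.8 - 560.2 = -473.2
Primary income: -280.0
Secondary income: -180.8 - 196.2 - 199.4 = -576.4
Current account = 1974.5 + (-473.2) + (-280.0) + (-576.4) = 644.9
(Excluded from the current account — financial account: sale of domestic government bonds to non-residents 1026.7, inward foreign direct investment in the manufacturing sector 679.0; capital account: acquisition of foreign patents and trademarks (non-produced assets) 63.0.)

644.9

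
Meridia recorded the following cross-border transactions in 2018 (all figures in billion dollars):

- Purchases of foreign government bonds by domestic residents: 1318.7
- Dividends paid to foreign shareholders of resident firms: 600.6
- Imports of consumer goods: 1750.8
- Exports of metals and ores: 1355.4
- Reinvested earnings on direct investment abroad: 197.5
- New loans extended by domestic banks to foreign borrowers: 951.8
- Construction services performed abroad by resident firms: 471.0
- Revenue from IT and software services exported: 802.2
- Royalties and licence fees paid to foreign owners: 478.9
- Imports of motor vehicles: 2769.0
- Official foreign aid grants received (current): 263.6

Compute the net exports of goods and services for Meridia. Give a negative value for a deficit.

-2370.1

Goods: -1750.8 + 1355.4 - 2769.0 = -3164.4
Services: 802.2 - 478.9 + 471.0 = 794.3
Trade balance = -3164.4 + 794.3 = -2370.1
(Excluded from the trade balance — financial account: purchases of foreign government bonds by domestic residents 1318.7, new loans extended by domestic banks to foreign borrowers 951.8; primary income: dividends paid to foreign shareholders of resident firms 600.6, reinvested earnings on direct investment abroad 197.5; secondary income: official foreign aid grants received (current) 263.6.)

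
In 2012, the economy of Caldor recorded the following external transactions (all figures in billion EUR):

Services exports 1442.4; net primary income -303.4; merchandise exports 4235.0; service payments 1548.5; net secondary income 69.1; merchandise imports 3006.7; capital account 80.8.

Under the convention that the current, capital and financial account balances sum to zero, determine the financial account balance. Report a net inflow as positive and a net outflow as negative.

Goods balance = 4235.0 - 3006.7 = 1228.3
Services balance = 1442.4 - 1548.5 = -106.1
Trade balance (goods + services) = 1228.3 + (-106.1) = 1122.2
Net primary income = -303.4
Net secondary income = 69.1
Current account = 1122.2 + (-303.4) + 69.1 = 887.9
Financial account = -(887.9 + 80.8) = -968.7

-968.7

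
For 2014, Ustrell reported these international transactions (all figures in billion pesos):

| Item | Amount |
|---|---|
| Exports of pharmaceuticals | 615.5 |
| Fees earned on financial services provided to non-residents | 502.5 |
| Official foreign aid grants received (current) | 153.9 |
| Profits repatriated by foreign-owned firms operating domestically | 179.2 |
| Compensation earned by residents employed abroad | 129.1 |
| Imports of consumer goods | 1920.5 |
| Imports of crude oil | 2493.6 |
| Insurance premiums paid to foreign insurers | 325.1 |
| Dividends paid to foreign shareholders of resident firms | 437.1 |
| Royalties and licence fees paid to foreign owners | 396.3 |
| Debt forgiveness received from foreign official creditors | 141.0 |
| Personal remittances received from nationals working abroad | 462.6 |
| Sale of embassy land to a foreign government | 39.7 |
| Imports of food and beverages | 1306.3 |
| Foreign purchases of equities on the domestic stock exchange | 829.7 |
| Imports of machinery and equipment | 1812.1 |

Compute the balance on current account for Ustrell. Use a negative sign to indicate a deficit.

-7006.6

Goods: -1920.5 - 1306.3 - 1812.1 - 2493.6 + 615.5 = -6917.0
Services: 502.5 - 396.3 - 325.1 = -218.9
Primary income: 129.1 - 179.2 - 437.1 = -487.2
Secondary income: 153.9 + 462.6 = 616.5
Current account = (-6917.0) + (-218.9) + (-487.2) + 616.5 = -7006.6
(Excluded from the current account — capital account: debt forgiveness received from foreign official creditors 141.0, sale of embassy land to a foreign government 39.7; financial account: foreign purchases of equities on the domestic stock exchange 829.7.)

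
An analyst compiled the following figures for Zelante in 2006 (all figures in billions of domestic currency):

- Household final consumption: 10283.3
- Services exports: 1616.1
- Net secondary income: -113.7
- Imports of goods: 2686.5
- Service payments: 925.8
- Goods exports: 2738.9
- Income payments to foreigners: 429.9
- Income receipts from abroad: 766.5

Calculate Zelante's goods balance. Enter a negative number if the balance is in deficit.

52.4

Goods balance = 2738.9 - 2686.5 = 52.4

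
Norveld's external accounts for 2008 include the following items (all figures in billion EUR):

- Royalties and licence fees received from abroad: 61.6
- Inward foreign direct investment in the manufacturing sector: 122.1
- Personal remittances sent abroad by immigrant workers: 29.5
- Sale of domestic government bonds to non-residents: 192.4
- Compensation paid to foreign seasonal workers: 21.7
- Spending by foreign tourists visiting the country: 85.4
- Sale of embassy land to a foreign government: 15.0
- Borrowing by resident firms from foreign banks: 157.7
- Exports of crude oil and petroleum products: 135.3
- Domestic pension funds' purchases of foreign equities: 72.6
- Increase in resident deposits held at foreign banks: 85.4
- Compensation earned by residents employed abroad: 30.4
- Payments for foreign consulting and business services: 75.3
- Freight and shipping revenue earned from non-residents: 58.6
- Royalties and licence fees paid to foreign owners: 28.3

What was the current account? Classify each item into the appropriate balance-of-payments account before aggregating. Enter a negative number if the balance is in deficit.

Goods: 135.3
Services: 85.4 - 28.3 - 75.3 + 58.6 + 61.6 = 102.0
Primary income: 30.4 - 21.7 = 8.7
Secondary income: -29.5
Current account = 135.3 + 102.0 + 8.7 + (-29.5) = 216.5
(Excluded from the current account — financial account: inward foreign direct investment in the manufacturing sector 122.1, sale of domestic government bonds to non-residents 192.4, borrowing by resident firms from foreign banks 157.7, domestic pension funds' purchases of foreign equities 72.6, increase in resident deposits held at foreign banks 85.4; capital account: sale of embassy land to a foreign government 15.0.)

216.5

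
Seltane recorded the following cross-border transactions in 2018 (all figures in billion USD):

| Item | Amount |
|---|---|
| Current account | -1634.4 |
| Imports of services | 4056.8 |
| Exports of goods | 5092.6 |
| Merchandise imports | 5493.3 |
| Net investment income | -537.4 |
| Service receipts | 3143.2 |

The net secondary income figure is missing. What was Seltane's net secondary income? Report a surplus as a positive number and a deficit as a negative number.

Current account = goods balance + services balance + net primary income + net secondary income
Sum of the known components = -1851.7
Net secondary income = CA - (known components) = -1634.4 - (-1851.7) = 217.3

217.3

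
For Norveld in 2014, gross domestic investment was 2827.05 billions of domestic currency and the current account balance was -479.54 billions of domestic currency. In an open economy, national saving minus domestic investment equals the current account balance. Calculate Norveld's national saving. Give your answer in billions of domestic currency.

S = I + CA = 2827.05 + (-479.54) = 2347.51

2347.51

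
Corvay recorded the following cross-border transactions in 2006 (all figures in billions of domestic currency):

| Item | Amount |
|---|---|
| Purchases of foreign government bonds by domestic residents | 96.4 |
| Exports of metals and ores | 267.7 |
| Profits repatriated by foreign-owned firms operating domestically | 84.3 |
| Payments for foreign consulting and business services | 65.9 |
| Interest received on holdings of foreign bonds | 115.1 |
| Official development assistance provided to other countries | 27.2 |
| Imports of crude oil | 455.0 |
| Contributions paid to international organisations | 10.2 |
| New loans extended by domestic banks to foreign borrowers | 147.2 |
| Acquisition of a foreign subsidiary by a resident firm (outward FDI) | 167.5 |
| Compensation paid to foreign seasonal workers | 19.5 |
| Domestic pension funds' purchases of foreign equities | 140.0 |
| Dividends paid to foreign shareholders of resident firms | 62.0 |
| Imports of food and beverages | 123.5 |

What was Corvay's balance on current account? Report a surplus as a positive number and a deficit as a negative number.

-464.8

Goods: -455.0 + 267.7 - 123.5 = -310.8
Services: -65.9
Primary income: -62.0 - 84.3 - 19.5 + 115.1 = -50.7
Secondary income: -27.2 - 10.2 = -37.4
Current account = (-310.8) + (-65.9) + (-50.7) + (-37.4) = -464.8
(Excluded from the current account — financial account: purchases of foreign government bonds by domestic residents 96.4, new loans extended by domestic banks to foreign borrowers 147.2, acquisition of a foreign subsidiary by a resident firm (outward FDI) 167.5, domestic pension funds' purchases of foreign equities 140.0.)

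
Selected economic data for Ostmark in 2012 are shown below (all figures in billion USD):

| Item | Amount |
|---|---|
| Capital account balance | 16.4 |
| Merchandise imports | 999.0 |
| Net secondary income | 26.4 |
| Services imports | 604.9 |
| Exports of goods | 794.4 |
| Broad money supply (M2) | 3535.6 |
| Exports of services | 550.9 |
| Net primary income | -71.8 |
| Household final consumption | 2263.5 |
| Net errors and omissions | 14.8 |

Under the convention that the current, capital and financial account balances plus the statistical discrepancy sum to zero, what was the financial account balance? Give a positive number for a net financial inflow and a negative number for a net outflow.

Goods balance = 794.4 - 999.0 = -204.6
Services balance = 550.9 - 604.9 = -54.0
Trade balance (goods + services) = -204.6 + (-54.0) = -258.6
Net primary income = -71.8
Net secondary income = 26.4
Current account = -258.6 + (-71.8) + 26.4 = -304.0
Financial account = -(-304.0 + 16.4 + 14.8) = 272.8

272.8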